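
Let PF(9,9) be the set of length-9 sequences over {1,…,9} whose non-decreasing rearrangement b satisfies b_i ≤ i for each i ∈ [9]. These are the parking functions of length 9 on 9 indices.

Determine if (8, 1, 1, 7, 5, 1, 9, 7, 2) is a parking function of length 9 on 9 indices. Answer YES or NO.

NO

Sorted: b = (1, 1, 1, 2, 5, 7, 7, 8, 9).
  b_1=1 ≤ 1
  b_2=1 ≤ 2
  b_3=1 ≤ 3
  b_4=2 ≤ 4
  b_5=5 ≤ 5
  b_6=7 > 6
  fails at i=6 ⇒ NO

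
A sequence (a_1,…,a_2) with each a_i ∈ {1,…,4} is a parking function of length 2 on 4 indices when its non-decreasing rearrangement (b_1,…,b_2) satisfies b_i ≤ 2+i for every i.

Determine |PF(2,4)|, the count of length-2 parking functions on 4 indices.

15

|PF| = 3·5^1 = 3×5 = 15 (Pollak)
One tuple (4,2) → sorted (2,4): b_i ≤ 2+i ∀i, a PF.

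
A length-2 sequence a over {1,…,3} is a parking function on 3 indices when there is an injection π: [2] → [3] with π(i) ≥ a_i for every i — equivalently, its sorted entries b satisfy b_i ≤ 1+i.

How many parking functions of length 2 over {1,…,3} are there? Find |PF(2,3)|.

8

|PF| = (3−2+1)·(3+1)^(2−1) = 2 · 4 = 8 (Konheim–Weiss)
Example (2,3) → sorted (2,3): b_i ≤ 1+i ∀i, a PF.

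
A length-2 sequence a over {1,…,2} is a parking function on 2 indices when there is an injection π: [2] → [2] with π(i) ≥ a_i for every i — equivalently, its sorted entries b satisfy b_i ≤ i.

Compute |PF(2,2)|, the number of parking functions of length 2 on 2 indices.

3

|PF(2,2)| = (2−2+1)·(2+1)^(2−1) = 1×3 = 3 (Konheim–Weiss)
One tuple (2,1) → sorted (1,2): b_i ≤ i ∀i, a PF.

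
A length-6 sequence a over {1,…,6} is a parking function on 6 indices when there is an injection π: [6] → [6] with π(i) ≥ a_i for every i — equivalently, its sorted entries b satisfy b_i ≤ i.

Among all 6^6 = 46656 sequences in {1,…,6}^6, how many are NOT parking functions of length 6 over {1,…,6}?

#PF = (6+1−6)·(6+1)^{6−1} = 1·16807 = 16807 (Pollak)
Example (6,5,4,5,5,2) → sorted (2,4,5,5,5,6): b_1=2>1, not a PF.
So 46656 − 16807 = 29849 fail.

29849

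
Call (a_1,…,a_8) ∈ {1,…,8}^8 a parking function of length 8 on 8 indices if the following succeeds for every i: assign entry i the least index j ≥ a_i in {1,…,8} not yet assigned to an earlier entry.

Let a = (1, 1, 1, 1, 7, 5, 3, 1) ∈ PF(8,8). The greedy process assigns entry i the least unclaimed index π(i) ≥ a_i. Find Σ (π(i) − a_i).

Σπ = 8·9/2 = 36 (π permutes [8]); Σa = 1+1+1+1+7+5+3+1 = 20; disp = 36−20 = 16.

16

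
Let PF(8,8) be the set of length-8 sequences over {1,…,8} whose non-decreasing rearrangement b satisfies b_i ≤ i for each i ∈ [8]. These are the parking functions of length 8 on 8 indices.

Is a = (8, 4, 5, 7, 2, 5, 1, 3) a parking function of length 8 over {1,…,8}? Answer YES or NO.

YES

Rearranged: b = (1, 2, 3, 4, 5, 5, 7, 8).
  b_1=1 ≤ 1
  b_2=2 ≤ 2
  b_3=3 ≤ 3
  b_4=4 ≤ 4
  b_5=5 ≤ 5
  b_6=5 ≤ 6
  b_7=7 ≤ 7
  b_8=8 ≤ 8
All bounds hold ⇒ YES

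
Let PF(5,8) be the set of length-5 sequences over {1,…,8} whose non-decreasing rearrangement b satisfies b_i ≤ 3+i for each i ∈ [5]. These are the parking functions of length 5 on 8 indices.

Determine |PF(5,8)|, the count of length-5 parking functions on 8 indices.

26244

|PF(5,8)| = (8+1−5)·(8+1)^{5−1} = 4×6561 = 26244 [KW]
Check (8,4,1,6,2) → sorted (1,2,4,6,8): b_i ≤ 3+i ∀i, a PF.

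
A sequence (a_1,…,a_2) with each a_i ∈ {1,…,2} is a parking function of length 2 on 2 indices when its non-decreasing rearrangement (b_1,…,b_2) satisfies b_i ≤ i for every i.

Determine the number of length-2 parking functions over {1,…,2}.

Count = (3−2)·3^(2−1) = 1×3 = 3 [KW]
Example (1,2) → sorted (1,2): b_i ≤ i ∀i, a PF.

3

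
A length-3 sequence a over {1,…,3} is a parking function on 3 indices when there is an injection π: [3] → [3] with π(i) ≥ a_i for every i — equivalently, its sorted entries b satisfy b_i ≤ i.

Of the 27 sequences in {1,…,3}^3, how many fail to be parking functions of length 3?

11

#PF = 1·4^2 = 1·16 = 16 (Pollak)
Example (3,3,2) → sorted (2,3,3): b_1=2>1, not a PF.
Total 27; non-PF = 27−16 = 11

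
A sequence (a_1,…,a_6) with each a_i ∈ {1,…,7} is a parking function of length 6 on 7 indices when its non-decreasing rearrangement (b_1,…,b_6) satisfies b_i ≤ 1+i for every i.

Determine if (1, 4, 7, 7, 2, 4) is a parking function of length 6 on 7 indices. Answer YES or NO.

NO

Rearranged: b = (1, 2, 4, 4, 7, 7).
  b_1=1 ≤ 2
  b_2=2 ≤ 3
  b_3=4 ≤ 4
  b_4=4 ≤ 5
  b_5=7 > 6
  fails at i=5 ⇒ NO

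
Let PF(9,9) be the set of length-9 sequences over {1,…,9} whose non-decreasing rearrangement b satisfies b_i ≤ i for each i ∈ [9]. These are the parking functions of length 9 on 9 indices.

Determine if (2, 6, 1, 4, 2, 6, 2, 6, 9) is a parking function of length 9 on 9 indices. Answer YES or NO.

YES

Rearranged: b = (1, 2, 2, 2, 4, 6, 6, 6, 9).
  b_1=1 ≤ 1
  b_2=2 ≤ 2
  b_3=2 ≤ 3
  b_4=2 ≤ 4
  b_5=4 ≤ 5
  b_6=6 ≤ 6
  b_7=6 ≤ 7
  b_8=6 ≤ 8
  b_9=9 ≤ 9
All bounds hold ⇒ YES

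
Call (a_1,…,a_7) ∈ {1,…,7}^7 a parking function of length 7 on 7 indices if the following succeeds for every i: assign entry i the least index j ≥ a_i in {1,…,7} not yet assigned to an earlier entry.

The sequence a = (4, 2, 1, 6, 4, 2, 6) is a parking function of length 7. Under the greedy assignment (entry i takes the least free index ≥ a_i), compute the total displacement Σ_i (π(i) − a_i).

3

Σπ = 7·8/2 = 28 (π permutes [7]); Σa = 4+2+1+6+4+2+6 = 25; disp = 28−25 = 3.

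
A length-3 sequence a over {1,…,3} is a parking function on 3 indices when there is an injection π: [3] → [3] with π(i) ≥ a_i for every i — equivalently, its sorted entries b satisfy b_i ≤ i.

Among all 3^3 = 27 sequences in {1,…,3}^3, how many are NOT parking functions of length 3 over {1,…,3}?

#PF = (3+1−3)·(3+1)^{3−1} = 1·16 = 16 (Pollak)
E.g. (3,3,2) → sorted (2,3,3): b_1=2>1, not a PF.
So 27 − 16 = 11 fail.

11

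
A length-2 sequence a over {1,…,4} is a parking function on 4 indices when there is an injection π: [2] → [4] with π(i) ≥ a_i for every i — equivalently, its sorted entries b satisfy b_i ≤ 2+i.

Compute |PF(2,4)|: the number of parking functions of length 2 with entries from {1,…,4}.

15

#PF = (4+1−2)·(4+1)^{2−1} = 3×5 = 15 (Pollak)
Check (1,4) → sorted (1,4): b_i ≤ 2+i ∀i, a PF.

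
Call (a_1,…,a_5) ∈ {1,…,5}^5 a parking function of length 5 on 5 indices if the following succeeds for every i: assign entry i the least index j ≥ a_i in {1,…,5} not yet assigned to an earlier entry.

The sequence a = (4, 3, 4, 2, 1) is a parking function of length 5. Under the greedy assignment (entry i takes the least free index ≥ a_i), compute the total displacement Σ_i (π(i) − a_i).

1

Σπ = 15 ({1..5} each once); Σa = 4+3+4+2+1 = 14; disp = 15−14 = 1.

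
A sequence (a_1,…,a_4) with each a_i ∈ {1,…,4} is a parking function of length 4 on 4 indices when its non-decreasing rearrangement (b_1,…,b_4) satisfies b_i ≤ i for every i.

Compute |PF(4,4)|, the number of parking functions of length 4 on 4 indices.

Count = 1·5^3 = 1×125 = 125 (Konheim–Weiss)
One tuple (1,3,3,2) → sorted (1,2,3,3): b_i ≤ i ∀i, a PF.

125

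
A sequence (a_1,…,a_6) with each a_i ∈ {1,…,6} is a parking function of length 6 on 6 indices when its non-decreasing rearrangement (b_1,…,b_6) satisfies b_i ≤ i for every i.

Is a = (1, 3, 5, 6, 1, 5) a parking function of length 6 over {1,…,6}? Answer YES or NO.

Sorted: b = (1, 1, 3, 5, 5, 6).
  b_1=1 ≤ 1
  b_2=1 ≤ 2
  b_3=3 ≤ 3
  b_4=5 > 4
  fails at i=4 ⇒ NO

NO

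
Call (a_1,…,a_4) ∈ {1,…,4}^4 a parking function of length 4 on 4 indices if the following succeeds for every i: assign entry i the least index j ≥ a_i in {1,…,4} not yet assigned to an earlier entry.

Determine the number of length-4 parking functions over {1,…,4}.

125

Count = (4−4+1)·(4+1)^(4−1) = 1×125 = 125
E.g. (2,2,1,2) → sorted (1,2,2,2): b_i ≤ i ∀i, a PF.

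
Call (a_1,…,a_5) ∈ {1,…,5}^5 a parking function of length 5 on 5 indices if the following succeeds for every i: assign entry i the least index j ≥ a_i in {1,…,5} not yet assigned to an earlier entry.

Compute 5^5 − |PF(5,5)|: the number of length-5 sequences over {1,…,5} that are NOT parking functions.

#PF = (5−5+1)·(5+1)^(5−1) = 1×1296 = 1296 (Pollak)
One tuple (2,3,2,5,5) → sorted (2,2,3,5,5): b_1=2>1, not a PF.
Total 3125; non-PF = 3125−1296 = 1829

1829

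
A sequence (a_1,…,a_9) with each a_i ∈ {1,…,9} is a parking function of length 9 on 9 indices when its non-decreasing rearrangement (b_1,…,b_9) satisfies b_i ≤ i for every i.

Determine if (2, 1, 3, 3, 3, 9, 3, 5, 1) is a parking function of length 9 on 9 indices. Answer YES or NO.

YES

Rearranged: b = (1, 1, 2, 3, 3, 3, 3, 5, 9).
  b_1=1 ≤ 1
  b_2=1 ≤ 2
  b_3=2 ≤ 3
  b_4=3 ≤ 4
  b_5=3 ≤ 5
  b_6=3 ≤ 6
  b_7=3 ≤ 7
  b_8=5 ≤ 8
  b_9=9 ≤ 9
All bounds hold ⇒ YES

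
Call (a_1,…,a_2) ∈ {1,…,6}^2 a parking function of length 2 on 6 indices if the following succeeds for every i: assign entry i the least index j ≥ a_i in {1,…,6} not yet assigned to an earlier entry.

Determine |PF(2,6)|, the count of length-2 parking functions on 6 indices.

|PF| = (6−2+1)·(6+1)^(2−1) = 5·7 = 35 (Pollak)
One tuple (2,6) → sorted (2,6): b_i ≤ 4+i ∀i, a PF.

35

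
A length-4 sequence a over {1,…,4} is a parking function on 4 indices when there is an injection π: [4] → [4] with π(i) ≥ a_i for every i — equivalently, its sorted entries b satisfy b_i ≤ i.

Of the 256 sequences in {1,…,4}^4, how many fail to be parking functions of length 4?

131

Count = (4−4+1)·(4+1)^(4−1) = 1×125 = 125 (Konheim–Weiss)
One tuple (4,4,1,4) → sorted (1,4,4,4): b_2=4>2, not a PF.
So 256 − 125 = 131 fail.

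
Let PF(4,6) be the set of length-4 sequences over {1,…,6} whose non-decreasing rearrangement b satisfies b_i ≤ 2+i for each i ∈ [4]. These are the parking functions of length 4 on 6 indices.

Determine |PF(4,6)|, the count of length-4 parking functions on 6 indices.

1029

Count = (7−4)·7^(4−1) = 3·343 = 1029 [KW]
One tuple (4,3,5,4) → sorted (3,4,4,5): b_i ≤ 2+i ∀i, a PF.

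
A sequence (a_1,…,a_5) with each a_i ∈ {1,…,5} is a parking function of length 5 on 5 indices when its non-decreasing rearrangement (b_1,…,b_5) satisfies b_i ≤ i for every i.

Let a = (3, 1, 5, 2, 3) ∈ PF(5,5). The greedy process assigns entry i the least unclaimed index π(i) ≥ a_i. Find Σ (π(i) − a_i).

Σπ = 15 ({1..5} each once); Σa = 3+1+5+2+3 = 14; disp = 15−14 = 1.

1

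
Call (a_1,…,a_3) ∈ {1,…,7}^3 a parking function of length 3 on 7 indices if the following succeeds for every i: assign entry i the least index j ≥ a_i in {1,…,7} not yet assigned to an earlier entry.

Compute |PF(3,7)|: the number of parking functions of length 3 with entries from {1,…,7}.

Count = (8−3)·8^(3−1) = 5·64 = 320 (Konheim–Weiss)
Check (6,6,4) → sorted (4,6,6): b_i ≤ 4+i ∀i, a PF.

320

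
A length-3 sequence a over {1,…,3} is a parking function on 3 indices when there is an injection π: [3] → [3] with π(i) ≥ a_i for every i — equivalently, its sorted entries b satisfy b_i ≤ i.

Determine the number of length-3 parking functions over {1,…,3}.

16

Count = (3−3+1)·(3+1)^(3−1) = 1·16 = 16 (Konheim–Weiss)
E.g. (2,1,3) → sorted (1,2,3): b_i ≤ i ∀i, a PF.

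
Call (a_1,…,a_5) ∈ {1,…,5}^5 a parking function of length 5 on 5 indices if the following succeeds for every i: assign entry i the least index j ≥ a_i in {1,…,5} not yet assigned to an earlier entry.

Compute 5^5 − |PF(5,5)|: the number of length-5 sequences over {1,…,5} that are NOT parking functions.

|PF| = (5+1−5)·(5+1)^{5−1} = 1·1296 = 1296 (Konheim–Weiss)
E.g. (5,3,4,3,2) → sorted (2,3,3,4,5): b_1=2>1, not a PF.
So 3125 − 1296 = 1829 fail.

1829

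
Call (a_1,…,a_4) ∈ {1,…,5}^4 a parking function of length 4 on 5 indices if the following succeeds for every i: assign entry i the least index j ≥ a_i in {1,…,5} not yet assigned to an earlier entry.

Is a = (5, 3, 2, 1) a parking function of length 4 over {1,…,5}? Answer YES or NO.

Sorted: b = (1, 2, 3, 5).
  b_1=1 ≤ 2
  b_2=2 ≤ 3
  b_3=3 ≤ 4
  b_4=5 ≤ 5
All bounds hold ⇒ YES

YES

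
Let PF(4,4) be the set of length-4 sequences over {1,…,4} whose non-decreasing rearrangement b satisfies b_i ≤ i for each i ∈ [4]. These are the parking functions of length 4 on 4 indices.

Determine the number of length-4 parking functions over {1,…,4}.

|PF| = (4−4+1)·(4+1)^(4−1) = 1·125 = 125 [KW]
Check (3,2,1,2) → sorted (1,2,2,3): b_i ≤ i ∀i, a PF.

125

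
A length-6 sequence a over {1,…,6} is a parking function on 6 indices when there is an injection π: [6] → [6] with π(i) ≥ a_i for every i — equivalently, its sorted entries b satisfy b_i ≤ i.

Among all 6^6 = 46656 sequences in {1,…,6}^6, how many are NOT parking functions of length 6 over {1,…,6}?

#PF = (6+1−6)·(6+1)^{6−1} = 1 · 16807 = 16807 [KW]
Check (6,6,6,2,4,3) → sorted (2,3,4,6,6,6): b_1=2>1, not a PF.
So 46656 − 16807 = 29849 fail.

29849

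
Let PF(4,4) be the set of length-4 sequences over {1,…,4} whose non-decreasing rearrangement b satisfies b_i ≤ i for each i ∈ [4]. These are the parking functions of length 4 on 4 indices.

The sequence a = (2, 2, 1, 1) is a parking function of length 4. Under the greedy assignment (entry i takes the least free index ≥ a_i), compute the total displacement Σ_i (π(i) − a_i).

4

Σπ = 10 ({1..4} each once); Σa = 2+2+1+1 = 6; disp = 10−6 = 4.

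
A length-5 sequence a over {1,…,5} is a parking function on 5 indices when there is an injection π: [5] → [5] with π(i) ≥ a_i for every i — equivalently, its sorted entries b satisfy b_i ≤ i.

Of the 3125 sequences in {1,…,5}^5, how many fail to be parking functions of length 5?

|PF| = 1·6^4 = 1·1296 = 1296 [KW]
E.g. (5,4,5,5,5) → sorted (4,5,5,5,5): b_1=4>1, not a PF.
5^5 − 1296 = 3125 − 1296 = 1829

1829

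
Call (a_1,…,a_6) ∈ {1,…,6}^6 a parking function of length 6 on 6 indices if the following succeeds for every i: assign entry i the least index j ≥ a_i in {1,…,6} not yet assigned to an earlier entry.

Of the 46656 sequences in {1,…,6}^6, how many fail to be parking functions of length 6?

29849

|PF(6,6)| = (7−6)·7^(6−1) = 1·16807 = 16807 (Pollak)
Check (6,5,6,6,1,6) → sorted (1,5,6,6,6,6): b_2=5>2, not a PF.
So 46656 − 16807 = 29849 fail.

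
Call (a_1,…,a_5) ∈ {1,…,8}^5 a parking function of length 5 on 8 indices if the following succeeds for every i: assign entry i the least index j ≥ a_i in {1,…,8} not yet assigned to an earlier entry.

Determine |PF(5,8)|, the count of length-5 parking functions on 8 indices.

|PF(5,8)| = (9−5)·9^(5−1) = 4 · 6561 = 26244 (Pollak)
One tuple (7,4,4,6,1) → sorted (1,4,4,6,7): b_i ≤ 3+i ∀i, a PF.

26244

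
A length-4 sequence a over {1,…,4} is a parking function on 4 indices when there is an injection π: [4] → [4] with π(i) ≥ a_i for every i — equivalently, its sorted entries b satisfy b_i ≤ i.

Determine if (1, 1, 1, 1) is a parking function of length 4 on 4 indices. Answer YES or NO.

YES

Sorted: b = (1, 1, 1, 1).
  b_1=1 ≤ 1
  b_2=1 ≤ 2
  b_3=1 ≤ 3
  b_4=1 ≤ 4
All bounds hold ⇒ YES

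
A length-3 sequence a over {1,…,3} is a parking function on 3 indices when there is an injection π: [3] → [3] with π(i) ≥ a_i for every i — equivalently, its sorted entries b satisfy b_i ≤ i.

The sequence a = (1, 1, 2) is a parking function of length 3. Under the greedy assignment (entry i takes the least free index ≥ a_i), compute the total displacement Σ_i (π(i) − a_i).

2

Σπ(i) = 1+…+3 = 6; Σa = 1+1+2 = 4; disp = 6−4 = 2.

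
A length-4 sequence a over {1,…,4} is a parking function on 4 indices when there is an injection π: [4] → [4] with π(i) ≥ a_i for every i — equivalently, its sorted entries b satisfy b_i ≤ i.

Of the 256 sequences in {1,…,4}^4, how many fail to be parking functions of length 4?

Count = 1·5^3 = 1×125 = 125 [KW]
One tuple (1,4,4,3) → sorted (1,3,4,4): b_2=3>2, not a PF.
4^4 − 125 = 256 − 125 = 131

131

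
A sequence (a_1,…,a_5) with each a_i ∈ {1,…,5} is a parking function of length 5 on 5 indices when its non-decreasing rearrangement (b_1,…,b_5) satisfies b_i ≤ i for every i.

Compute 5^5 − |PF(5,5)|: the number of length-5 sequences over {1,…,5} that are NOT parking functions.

|PF| = (6−5)·6^(5−1) = 1·1296 = 1296 [KW]
Check (3,4,4,2,2) → sorted (2,2,3,4,4): b_1=2>1, not a PF.
5^5 − 1296 = 3125 − 1296 = 1829

1829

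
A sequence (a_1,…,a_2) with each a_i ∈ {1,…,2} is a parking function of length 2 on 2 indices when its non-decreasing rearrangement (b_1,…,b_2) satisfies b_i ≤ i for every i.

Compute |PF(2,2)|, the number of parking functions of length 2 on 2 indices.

3

|PF(2,2)| = 1·3^1 = 1·3 = 3
One tuple (1,1) → sorted (1,1): b_i ≤ i ∀i, a PF.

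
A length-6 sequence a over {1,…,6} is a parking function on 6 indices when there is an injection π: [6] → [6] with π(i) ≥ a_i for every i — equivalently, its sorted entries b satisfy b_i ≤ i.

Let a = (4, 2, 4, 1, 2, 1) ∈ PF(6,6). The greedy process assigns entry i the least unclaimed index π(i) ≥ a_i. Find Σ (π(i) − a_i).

Σπ(i) = 1+…+6 = 21; Σa = 4+2+4+1+2+1 = 14; disp = 21−14 = 7.

7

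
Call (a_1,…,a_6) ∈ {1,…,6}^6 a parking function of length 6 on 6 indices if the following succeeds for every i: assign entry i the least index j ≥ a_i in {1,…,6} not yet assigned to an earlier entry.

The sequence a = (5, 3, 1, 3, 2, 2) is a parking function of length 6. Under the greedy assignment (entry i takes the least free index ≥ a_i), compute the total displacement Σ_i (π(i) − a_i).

Σπ(i) = 1+…+6 = 21; Σa = 5+3+1+3+2+2 = 16; disp = 21−16 = 5.

5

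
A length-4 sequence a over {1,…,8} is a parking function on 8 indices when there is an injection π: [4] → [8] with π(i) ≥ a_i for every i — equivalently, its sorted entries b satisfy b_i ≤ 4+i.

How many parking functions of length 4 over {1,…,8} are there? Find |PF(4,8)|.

|PF| = (9−4)·9^(4−1) = 5×729 = 3645 (Pollak)
E.g. (2,3,5,6) → sorted (2,3,5,6): b_i ≤ 4+i ∀i, a PF.

3645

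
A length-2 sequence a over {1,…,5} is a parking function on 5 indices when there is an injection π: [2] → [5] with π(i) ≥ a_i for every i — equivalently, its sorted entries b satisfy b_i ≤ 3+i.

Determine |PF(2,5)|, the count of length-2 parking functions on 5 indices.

24

|PF| = 4·6^1 = 4×6 = 24
One tuple (1,4) → sorted (1,4): b_i ≤ 3+i ∀i, a PF.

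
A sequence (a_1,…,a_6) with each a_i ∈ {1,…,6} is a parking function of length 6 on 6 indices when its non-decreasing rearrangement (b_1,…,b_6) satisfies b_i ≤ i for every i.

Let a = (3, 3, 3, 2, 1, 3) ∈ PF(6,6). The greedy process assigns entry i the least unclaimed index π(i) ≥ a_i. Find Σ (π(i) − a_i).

6

Σπ(i) = 1+…+6 = 21; Σa = 3+3+3+2+1+3 = 15; disp = 21−15 = 6.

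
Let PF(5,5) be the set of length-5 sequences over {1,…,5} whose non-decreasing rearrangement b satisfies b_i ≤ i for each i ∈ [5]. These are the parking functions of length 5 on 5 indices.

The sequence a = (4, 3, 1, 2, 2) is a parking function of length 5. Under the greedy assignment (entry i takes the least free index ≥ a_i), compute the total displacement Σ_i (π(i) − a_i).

Σπ(i) = 1+…+5 = 15; Σa = 4+3+1+2+2 = 12; disp = 15−12 = 3.

3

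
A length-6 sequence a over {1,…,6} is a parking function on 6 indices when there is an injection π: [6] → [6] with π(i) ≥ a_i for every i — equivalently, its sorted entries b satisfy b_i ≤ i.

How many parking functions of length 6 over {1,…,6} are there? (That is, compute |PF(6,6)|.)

16807

#PF = (6−6+1)·(6+1)^(6−1) = 1×16807 = 16807 (Pollak)
Example (2,2,2,3,1,1) → sorted (1,1,2,2,2,3): b_i ≤ i ∀i, a PF.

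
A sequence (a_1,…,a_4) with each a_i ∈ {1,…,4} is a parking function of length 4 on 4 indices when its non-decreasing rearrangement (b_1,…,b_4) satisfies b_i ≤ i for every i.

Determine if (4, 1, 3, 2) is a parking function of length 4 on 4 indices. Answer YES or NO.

YES

Order a: b = (1, 2, 3, 4).
  b_1=1 ≤ 1
  b_2=2 ≤ 2
  b_3=3 ≤ 3
  b_4=4 ≤ 4
All bounds hold ⇒ YES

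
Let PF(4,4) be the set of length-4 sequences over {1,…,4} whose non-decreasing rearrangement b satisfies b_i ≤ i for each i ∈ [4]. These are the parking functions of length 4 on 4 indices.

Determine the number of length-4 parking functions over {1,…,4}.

|PF| = (4+1−4)·(4+1)^{4−1} = 1×125 = 125 [KW]
Check (3,1,2,2) → sorted (1,2,2,3): b_i ≤ i ∀i, a PF.

125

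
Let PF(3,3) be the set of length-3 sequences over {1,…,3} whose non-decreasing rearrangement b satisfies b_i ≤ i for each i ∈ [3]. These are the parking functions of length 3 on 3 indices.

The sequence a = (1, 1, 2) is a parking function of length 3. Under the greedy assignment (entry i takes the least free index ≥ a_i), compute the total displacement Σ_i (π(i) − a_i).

2

Σπ(i) = 1+…+3 = 6; Σa = 1+1+2 = 4; disp = 6−4 = 2.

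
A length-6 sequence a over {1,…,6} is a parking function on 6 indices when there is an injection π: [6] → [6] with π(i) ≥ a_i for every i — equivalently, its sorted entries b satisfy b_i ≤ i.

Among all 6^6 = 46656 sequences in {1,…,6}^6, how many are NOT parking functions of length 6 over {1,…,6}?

29849

#PF = (7−6)·7^(6−1) = 1·16807 = 16807 (Konheim–Weiss)
E.g. (6,2,4,5,6,5) → sorted (2,4,5,5,6,6): b_1=2>1, not a PF.
So 46656 − 16807 = 29849 fail.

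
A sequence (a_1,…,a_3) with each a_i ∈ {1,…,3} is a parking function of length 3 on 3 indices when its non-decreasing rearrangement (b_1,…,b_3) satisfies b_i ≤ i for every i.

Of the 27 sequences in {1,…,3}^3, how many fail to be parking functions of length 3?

11

|PF| = (4−3)·4^(3−1) = 1 · 16 = 16 (Pollak)
Check (3,3,2) → sorted (2,3,3): b_1=2>1, not a PF.
3^3 − 16 = 27 − 16 = 11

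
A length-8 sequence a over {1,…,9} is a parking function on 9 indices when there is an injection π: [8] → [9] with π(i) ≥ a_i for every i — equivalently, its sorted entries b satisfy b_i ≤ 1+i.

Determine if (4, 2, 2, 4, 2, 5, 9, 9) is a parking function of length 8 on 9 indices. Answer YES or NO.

NO

Order a: b = (2, 2, 2, 4, 4, 5, 9, 9).
  b_1=2 ≤ 2
  b_2=2 ≤ 3
  b_3=2 ≤ 4
  b_4=4 ≤ 5
  b_5=4 ≤ 6
  b_6=5 ≤ 7
  b_7=9 > 8
  fails at i=7 ⇒ NO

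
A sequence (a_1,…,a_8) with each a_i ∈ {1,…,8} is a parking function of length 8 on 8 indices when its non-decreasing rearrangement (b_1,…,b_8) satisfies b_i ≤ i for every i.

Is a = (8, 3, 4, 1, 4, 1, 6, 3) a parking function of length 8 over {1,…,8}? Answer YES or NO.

YES

Rearranged: b = (1, 1, 3, 3, 4, 4, 6, 8).
  b_1=1 ≤ 1
  b_2=1 ≤ 2
  b_3=3 ≤ 3
  b_4=3 ≤ 4
  b_5=4 ≤ 5
  b_6=4 ≤ 6
  b_7=6 ≤ 7
  b_8=8 ≤ 8
All bounds hold ⇒ YES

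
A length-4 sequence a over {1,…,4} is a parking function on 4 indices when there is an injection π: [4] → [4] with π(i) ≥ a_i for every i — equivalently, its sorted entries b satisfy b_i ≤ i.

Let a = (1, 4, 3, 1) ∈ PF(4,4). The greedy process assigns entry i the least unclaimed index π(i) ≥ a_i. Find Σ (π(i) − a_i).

Σπ(i) = 1+…+4 = 10; Σa = 1+4+3+1 = 9; disp = 10−9 = 1.

1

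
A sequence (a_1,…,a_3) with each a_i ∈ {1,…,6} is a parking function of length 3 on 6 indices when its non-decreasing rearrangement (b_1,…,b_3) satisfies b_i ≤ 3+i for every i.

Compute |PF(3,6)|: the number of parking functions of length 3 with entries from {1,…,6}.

196

|PF(3,6)| = 4·7^2 = 4 · 49 = 196 (Konheim–Weiss)
Example (2,2,2) → sorted (2,2,2): b_i ≤ 3+i ∀i, a PF.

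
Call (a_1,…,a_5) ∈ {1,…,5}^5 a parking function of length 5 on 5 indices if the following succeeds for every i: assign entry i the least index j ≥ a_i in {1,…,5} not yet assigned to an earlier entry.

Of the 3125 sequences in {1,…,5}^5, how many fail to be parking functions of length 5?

|PF| = (5+1−5)·(5+1)^{5−1} = 1 · 1296 = 1296 (Konheim–Weiss)
One tuple (4,4,5,3,3) → sorted (3,3,4,4,5): b_1=3>1, not a PF.
So 3125 − 1296 = 1829 fail.

1829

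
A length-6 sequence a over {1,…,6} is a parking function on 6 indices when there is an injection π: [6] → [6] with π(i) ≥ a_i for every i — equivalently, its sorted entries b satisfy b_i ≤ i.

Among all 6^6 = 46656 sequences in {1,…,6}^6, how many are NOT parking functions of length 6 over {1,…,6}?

|PF(6,6)| = (6+1−6)·(6+1)^{6−1} = 1 · 16807 = 16807 (Konheim–Weiss)
One tuple (3,6,4,3,5,5) → sorted (3,3,4,5,5,6): b_1=3>1, not a PF.
Total 46656; non-PF = 46656−16807 = 29849

29849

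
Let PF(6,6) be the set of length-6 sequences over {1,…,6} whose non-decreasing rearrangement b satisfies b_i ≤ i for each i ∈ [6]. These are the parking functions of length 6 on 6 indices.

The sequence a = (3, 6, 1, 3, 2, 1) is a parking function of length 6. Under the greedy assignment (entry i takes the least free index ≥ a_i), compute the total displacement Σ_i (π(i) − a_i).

Σπ(i) = 1+…+6 = 21; Σa = 3+6+1+3+2+1 = 16; disp = 21−16 = 5.

5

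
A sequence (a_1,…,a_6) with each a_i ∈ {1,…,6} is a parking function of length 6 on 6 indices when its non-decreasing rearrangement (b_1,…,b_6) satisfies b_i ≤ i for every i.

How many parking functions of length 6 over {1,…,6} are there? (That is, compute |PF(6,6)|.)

#PF = (6−6+1)·(6+1)^(6−1) = 1×16807 = 16807 (Konheim–Weiss)
One tuple (4,1,2,3,3,4) → sorted (1,2,3,3,4,4): b_i ≤ i ∀i, a PF.

16807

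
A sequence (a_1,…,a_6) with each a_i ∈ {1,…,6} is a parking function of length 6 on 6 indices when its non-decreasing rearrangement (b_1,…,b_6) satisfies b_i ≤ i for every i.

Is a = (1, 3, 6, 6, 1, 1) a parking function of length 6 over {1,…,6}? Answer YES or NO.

Sorted: b = (1, 1, 1, 3, 6, 6).
  b_1=1 ≤ 1
  b_2=1 ≤ 2
  b_3=1 ≤ 3
  b_4=3 ≤ 4
  b_5=6 > 5
  fails at i=5 ⇒ NO

NO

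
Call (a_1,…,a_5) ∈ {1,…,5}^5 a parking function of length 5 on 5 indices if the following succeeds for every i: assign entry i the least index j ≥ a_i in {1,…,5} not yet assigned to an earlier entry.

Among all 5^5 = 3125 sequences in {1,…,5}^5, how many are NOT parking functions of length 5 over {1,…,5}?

#PF = (5−5+1)·(5+1)^(5−1) = 1×1296 = 1296 (Konheim–Weiss)
E.g. (3,5,5,5,2) → sorted (2,3,5,5,5): b_1=2>1, not a PF.
Total 3125; non-PF = 3125−1296 = 1829

1829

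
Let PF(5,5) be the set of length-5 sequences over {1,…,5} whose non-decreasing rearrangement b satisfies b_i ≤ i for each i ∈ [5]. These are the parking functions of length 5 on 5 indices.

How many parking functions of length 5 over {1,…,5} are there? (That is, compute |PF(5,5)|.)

1296

#PF = (5−5+1)·(5+1)^(5−1) = 1 · 1296 = 1296 (Pollak)
Example (1,3,2,1,4) → sorted (1,1,2,3,4): b_i ≤ i ∀i, a PF.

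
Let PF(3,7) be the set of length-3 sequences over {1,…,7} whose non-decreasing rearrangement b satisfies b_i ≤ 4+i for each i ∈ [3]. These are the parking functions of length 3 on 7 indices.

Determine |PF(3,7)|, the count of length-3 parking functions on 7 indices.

320

Count = (7−3+1)·(7+1)^(3−1) = 5 · 64 = 320 (Konheim–Weiss)
One tuple (5,5,6) → sorted (5,5,6): b_i ≤ 4+i ∀i, a PF.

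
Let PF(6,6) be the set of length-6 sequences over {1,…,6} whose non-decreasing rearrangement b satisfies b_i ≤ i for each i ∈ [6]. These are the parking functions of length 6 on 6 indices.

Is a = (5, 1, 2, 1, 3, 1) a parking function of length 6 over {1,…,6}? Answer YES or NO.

YES

Order a: b = (1, 1, 1, 2, 3, 5).
  b_1=1 ≤ 1
  b_2=1 ≤ 2
  b_3=1 ≤ 3
  b_4=2 ≤ 4
  b_5=3 ≤ 5
  b_6=5 ≤ 6
All bounds hold ⇒ YES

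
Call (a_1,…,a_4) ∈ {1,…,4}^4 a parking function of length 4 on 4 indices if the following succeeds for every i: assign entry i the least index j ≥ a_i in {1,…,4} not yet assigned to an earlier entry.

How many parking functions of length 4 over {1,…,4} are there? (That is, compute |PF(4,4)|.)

|PF(4,4)| = (5−4)·5^(4−1) = 1 · 125 = 125 [KW]
One tuple (1,3,4,2) → sorted (1,2,3,4): b_i ≤ i ∀i, a PF.

125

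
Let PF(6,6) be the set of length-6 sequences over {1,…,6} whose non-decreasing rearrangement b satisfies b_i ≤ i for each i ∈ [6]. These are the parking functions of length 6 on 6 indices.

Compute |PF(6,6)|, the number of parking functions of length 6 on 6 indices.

Count = (6+1−6)·(6+1)^{6−1} = 1×16807 = 16807 (Konheim–Weiss)
Check (1,4,6,5,2,1) → sorted (1,1,2,4,5,6): b_i ≤ i ∀i, a PF.

16807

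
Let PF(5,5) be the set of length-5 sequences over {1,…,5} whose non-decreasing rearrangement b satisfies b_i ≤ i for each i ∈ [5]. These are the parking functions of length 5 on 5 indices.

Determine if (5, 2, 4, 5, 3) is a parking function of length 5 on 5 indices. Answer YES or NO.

Rearranged: b = (2, 3, 4, 5, 5).
  b_1=2 > 1
  fails at i=1 ⇒ NO

NO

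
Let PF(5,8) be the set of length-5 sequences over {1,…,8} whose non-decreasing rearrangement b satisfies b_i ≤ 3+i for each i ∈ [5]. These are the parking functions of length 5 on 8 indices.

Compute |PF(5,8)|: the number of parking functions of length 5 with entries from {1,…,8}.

26244

#PF = (8−5+1)·(8+1)^(5−1) = 4·6561 = 26244 (Pollak)
Example (5,5,6,3,7) → sorted (3,5,5,6,7): b_i ≤ 3+i ∀i, a PF.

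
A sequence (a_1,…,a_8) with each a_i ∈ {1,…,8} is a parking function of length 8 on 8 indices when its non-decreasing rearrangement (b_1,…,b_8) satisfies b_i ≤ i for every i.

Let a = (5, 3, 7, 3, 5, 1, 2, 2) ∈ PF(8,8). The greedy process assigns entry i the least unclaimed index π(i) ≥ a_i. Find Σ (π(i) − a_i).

8

Σπ = 36 ({1..8} each once); Σa = 5+3+7+3+5+1+2+2 = 28; disp = 36−28 = 8.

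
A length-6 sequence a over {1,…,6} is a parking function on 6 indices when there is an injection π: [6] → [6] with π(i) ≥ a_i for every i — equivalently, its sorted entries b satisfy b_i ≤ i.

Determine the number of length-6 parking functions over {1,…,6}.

|PF(6,6)| = (6−6+1)·(6+1)^(6−1) = 1×16807 = 16807 (Pollak)
One tuple (2,1,3,4,4,5) → sorted (1,2,3,4,4,5): b_i ≤ i ∀i, a PF.

16807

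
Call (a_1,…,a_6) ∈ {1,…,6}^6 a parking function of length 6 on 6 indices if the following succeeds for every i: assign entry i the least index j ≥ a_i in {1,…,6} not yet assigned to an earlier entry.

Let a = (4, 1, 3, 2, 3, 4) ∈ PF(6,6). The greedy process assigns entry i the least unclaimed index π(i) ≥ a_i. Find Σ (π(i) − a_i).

4

Σπ = 21 ({1..6} each once); Σa = 4+1+3+2+3+4 = 17; disp = 21−17 = 4.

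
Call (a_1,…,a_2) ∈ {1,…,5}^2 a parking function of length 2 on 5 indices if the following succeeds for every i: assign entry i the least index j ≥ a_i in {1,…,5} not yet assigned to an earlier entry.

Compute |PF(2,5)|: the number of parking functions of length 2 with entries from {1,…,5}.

24

#PF = (5+1−2)·(5+1)^{2−1} = 4·6 = 24 (Konheim–Weiss)
Check (5,2) → sorted (2,5): b_i ≤ 3+i ∀i, a PF.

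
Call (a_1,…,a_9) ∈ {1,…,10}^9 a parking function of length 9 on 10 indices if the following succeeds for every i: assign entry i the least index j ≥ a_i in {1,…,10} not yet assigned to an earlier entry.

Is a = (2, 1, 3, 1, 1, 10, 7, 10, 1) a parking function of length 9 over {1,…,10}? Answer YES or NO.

Sorted: b = (1, 1, 1, 1, 2, 3, 7, 10, 10).
  b_1=1 ≤ 2
  b_2=1 ≤ 3
  b_3=1 ≤ 4
  b_4=1 ≤ 5
  b_5=2 ≤ 6
  b_6=3 ≤ 7
  b_7=7 ≤ 8
  b_8=10 > 9
  fails at i=8 ⇒ NO

NO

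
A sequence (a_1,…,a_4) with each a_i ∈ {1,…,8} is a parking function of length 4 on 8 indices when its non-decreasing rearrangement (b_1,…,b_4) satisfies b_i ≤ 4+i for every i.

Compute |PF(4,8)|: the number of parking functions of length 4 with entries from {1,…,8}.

3645

|PF(4,8)| = (8+1−4)·(8+1)^{4−1} = 5 · 729 = 3645 (Konheim–Weiss)
Example (5,1,7,7) → sorted (1,5,7,7): b_i ≤ 4+i ∀i, a PF.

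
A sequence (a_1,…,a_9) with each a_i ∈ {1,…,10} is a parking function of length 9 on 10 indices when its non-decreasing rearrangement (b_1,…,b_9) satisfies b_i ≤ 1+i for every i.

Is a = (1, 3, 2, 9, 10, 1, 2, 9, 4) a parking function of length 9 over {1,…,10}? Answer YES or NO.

Rearranged: b = (1, 1, 2, 2, 3, 4, 9, 9, 10).
  b_1=1 ≤ 2
  b_2=1 ≤ 3
  b_3=2 ≤ 4
  b_4=2 ≤ 5
  b_5=3 ≤ 6
  b_6=4 ≤ 7
  b_7=9 > 8
  fails at i=7 ⇒ NO

NO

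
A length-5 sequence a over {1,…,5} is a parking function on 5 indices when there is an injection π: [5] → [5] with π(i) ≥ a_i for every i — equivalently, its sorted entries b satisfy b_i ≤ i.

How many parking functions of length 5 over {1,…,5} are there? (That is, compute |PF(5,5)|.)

1296

|PF| = (6−5)·6^(5−1) = 1 · 1296 = 1296 (Pollak)
Check (1,5,2,1,1) → sorted (1,1,1,2,5): b_i ≤ i ∀i, a PF.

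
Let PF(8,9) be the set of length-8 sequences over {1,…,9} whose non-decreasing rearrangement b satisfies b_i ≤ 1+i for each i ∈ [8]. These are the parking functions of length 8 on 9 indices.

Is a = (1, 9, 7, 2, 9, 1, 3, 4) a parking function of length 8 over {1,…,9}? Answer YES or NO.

Rearranged: b = (1, 1, 2, 3, 4, 7, 9, 9).
  b_1=1 ≤ 2
  b_2=1 ≤ 3
  b_3=2 ≤ 4
  b_4=3 ≤ 5
  b_5=4 ≤ 6
  b_6=7 ≤ 7
  b_7=9 > 8
  fails at i=7 ⇒ NO

NO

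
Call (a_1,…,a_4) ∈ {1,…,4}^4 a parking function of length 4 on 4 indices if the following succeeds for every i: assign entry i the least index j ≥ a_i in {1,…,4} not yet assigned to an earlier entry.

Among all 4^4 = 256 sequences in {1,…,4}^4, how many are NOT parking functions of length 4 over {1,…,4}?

131

Count = (4+1−4)·(4+1)^{4−1} = 1×125 = 125 (Pollak)
One tuple (3,3,3,1) → sorted (1,3,3,3): b_2=3>2, not a PF.
So 256 − 125 = 131 fail.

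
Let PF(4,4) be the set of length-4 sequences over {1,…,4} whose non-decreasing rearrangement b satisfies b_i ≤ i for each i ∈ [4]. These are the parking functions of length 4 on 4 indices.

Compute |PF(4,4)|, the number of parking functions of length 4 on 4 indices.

125

|PF(4,4)| = 1·5^3 = 1 · 125 = 125
One tuple (3,1,2,1) → sorted (1,1,2,3): b_i ≤ i ∀i, a PF.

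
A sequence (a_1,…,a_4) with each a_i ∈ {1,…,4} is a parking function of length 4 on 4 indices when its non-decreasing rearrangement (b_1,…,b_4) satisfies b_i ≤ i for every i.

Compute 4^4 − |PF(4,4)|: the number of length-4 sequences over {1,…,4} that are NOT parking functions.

131

#PF = (5−4)·5^(4−1) = 1 · 125 = 125 (Pollak)
E.g. (2,4,3,2) → sorted (2,2,3,4): b_1=2>1, not a PF.
4^4 − 125 = 256 − 125 = 131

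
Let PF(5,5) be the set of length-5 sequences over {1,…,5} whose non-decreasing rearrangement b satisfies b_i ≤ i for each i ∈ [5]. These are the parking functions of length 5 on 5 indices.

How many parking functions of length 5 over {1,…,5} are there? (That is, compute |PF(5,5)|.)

1296

#PF = (6−5)·6^(5−1) = 1×1296 = 1296
E.g. (1,5,2,2,3) → sorted (1,2,2,3,5): b_i ≤ i ∀i, a PF.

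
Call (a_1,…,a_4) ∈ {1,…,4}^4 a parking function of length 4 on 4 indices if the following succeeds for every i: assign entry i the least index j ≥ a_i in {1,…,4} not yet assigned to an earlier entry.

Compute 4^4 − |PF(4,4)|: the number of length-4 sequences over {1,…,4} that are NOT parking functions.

131

|PF(4,4)| = (4+1−4)·(4+1)^{4−1} = 1 · 125 = 125 (Konheim–Weiss)
Check (4,4,2,4) → sorted (2,4,4,4): b_1=2>1, not a PF.
4^4 − 125 = 256 − 125 = 131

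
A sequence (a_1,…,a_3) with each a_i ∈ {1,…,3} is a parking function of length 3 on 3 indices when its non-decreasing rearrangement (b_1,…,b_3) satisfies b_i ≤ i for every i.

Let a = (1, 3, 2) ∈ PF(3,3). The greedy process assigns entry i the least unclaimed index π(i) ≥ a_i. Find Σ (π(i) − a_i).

Σπ(i) = 1+…+3 = 6; Σa = 1+3+2 = 6; disp = 6−6 = 0.

0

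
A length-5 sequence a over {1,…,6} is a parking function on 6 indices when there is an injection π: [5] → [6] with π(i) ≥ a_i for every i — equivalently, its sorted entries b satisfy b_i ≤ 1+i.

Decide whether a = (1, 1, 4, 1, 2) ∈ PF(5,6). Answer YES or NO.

YES

Rearranged: b = (1, 1, 1, 2, 4).
  b_1=1 ≤ 2
  b_2=1 ≤ 3
  b_3=1 ≤ 4
  b_4=2 ≤ 5
  b_5=4 ≤ 6
All bounds hold ⇒ YES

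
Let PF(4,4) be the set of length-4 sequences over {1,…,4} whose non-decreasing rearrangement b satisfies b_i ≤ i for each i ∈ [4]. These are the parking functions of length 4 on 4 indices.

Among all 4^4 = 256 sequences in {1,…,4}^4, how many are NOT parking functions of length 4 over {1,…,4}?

|PF| = (4+1−4)·(4+1)^{4−1} = 1·125 = 125 (Konheim–Weiss)
Example (3,4,4,3) → sorted (3,3,4,4): b_1=3>1, not a PF.
4^4 − 125 = 256 − 125 = 131

131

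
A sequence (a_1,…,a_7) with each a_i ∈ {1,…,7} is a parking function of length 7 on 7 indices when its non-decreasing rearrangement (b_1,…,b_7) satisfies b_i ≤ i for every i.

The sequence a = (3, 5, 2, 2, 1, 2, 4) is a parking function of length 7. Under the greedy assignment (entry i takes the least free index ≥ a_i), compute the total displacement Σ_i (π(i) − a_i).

Σπ(i) = 1+…+7 = 28; Σa = 3+5+2+2+1+2+4 = 19; disp = 28−19 = 9.

9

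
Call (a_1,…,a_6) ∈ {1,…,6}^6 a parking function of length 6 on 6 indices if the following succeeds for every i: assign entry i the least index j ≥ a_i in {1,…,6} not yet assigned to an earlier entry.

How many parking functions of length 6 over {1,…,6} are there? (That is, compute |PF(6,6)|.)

16807

|PF| = 1·7^5 = 1·16807 = 16807
E.g. (1,3,4,6,4,2) → sorted (1,2,3,4,4,6): b_i ≤ i ∀i, a PF.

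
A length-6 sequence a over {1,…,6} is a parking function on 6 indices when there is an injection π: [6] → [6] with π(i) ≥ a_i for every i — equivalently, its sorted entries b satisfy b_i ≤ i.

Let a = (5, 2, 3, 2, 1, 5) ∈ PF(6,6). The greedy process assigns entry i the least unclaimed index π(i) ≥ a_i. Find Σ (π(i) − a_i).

Σπ(i) = 1+…+6 = 21; Σa = 5+2+3+2+1+5 = 18; disp = 21−18 = 3.

3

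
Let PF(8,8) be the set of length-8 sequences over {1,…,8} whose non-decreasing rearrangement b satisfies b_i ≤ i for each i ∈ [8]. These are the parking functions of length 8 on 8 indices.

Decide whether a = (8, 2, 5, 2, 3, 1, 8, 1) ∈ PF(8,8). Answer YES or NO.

NO

Rearranged: b = (1, 1, 2, 2, 3, 5, 8, 8).
  b_1=1 ≤ 1
  b_2=1 ≤ 2
  b_3=2 ≤ 3
  b_4=2 ≤ 4
  b_5=3 ≤ 5
  b_6=5 ≤ 6
  b_7=8 > 7
  fails at i=7 ⇒ NO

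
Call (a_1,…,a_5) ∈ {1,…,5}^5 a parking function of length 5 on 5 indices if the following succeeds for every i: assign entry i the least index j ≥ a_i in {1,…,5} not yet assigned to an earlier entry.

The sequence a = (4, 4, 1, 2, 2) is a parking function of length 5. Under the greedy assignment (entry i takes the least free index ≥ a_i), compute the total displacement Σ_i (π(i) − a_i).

Σπ = 15 ({1..5} each once); Σa = 4+4+1+2+2 = 13; disp = 15−13 = 2.

2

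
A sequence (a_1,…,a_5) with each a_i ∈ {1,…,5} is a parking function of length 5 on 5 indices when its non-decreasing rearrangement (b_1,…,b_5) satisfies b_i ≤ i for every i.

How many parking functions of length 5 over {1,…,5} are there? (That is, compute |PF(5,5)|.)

1296

|PF(5,5)| = (6−5)·6^(5−1) = 1×1296 = 1296 (Konheim–Weiss)
Check (4,1,2,3,1) → sorted (1,1,2,3,4): b_i ≤ i ∀i, a PF.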